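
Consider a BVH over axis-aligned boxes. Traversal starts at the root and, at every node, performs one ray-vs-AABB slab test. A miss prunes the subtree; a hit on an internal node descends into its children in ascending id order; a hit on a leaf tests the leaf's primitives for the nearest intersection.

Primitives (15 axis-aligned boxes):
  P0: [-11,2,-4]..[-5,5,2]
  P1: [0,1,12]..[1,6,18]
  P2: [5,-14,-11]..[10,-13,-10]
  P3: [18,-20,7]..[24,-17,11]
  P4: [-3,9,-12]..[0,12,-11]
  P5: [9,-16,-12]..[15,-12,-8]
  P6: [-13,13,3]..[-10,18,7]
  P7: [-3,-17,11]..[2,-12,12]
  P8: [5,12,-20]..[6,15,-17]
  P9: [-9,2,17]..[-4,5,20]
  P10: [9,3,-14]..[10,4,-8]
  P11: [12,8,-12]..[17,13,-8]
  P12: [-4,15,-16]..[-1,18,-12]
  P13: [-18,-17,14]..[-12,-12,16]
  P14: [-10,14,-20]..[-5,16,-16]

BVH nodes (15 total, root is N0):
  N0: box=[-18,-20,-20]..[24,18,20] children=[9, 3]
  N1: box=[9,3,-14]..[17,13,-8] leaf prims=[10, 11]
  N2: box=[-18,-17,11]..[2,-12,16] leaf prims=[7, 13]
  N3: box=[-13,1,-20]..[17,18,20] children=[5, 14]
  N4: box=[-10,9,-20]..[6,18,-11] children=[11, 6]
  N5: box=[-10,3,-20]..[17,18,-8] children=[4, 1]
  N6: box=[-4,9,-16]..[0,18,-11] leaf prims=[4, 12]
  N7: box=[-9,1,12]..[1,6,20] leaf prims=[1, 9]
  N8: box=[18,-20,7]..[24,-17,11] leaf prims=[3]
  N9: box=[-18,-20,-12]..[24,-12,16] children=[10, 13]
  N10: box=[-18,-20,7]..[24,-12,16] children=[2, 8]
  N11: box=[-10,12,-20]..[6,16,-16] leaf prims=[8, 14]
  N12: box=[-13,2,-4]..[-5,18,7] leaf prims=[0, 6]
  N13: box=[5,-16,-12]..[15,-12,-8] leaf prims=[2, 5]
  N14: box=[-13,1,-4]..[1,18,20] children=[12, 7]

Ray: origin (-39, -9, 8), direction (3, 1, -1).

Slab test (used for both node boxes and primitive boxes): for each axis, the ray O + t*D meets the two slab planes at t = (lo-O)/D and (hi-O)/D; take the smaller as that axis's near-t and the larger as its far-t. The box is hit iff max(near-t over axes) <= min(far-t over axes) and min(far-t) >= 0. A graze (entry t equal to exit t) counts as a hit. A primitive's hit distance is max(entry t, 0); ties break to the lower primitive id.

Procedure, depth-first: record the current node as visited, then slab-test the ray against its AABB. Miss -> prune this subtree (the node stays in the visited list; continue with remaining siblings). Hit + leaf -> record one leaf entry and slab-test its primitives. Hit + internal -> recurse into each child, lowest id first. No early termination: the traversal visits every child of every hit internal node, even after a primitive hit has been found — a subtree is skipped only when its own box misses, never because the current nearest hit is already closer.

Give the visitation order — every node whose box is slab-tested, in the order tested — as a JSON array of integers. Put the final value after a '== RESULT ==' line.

Walk:
N0 x:[7,21] y:[-11,27] z:[-12,28] -> hit [7,21], descend [3, 9]
  N3 x:[26/3,56/3] y:[10,27] z:[-12,28] -> hit [10,56/3], descend [5, 14]
    N5 x:[29/3,56/3] y:[12,27] z:[16,28] -> hit [16,56/3], descend [1, 4]
      N1 x:[16,56/3] y:[12,22] z:[16,22] -> hit [16,56/3] leaf, test {P10(miss), P11@t=17}
      N4 x:[29/3,15] y:[18,27] z:[19,28] -> miss, prune
    N14 x:[26/3,40/3] y:[10,27] z:[-12,12] -> hit [10,12], descend [7, 12]
      N7 x:[10,40/3] y:[10,15] z:[-12,-4] -> miss, prune
      N12 x:[26/3,34/3] y:[11,27] z:[1,12] -> hit [11,34/3] leaf, test {P0@t=11, P6(miss)}
  N9 x:[7,21] y:[-11,-3] z:[-8,20] -> miss, prune

order=[0, 3, 5, 1, 4, 14, 7, 12, 9]  |boxes|=9  |leaves|=2  hit=P0

== RESULT ==
[0, 3, 5, 1, 4, 14, 7, 12, 9]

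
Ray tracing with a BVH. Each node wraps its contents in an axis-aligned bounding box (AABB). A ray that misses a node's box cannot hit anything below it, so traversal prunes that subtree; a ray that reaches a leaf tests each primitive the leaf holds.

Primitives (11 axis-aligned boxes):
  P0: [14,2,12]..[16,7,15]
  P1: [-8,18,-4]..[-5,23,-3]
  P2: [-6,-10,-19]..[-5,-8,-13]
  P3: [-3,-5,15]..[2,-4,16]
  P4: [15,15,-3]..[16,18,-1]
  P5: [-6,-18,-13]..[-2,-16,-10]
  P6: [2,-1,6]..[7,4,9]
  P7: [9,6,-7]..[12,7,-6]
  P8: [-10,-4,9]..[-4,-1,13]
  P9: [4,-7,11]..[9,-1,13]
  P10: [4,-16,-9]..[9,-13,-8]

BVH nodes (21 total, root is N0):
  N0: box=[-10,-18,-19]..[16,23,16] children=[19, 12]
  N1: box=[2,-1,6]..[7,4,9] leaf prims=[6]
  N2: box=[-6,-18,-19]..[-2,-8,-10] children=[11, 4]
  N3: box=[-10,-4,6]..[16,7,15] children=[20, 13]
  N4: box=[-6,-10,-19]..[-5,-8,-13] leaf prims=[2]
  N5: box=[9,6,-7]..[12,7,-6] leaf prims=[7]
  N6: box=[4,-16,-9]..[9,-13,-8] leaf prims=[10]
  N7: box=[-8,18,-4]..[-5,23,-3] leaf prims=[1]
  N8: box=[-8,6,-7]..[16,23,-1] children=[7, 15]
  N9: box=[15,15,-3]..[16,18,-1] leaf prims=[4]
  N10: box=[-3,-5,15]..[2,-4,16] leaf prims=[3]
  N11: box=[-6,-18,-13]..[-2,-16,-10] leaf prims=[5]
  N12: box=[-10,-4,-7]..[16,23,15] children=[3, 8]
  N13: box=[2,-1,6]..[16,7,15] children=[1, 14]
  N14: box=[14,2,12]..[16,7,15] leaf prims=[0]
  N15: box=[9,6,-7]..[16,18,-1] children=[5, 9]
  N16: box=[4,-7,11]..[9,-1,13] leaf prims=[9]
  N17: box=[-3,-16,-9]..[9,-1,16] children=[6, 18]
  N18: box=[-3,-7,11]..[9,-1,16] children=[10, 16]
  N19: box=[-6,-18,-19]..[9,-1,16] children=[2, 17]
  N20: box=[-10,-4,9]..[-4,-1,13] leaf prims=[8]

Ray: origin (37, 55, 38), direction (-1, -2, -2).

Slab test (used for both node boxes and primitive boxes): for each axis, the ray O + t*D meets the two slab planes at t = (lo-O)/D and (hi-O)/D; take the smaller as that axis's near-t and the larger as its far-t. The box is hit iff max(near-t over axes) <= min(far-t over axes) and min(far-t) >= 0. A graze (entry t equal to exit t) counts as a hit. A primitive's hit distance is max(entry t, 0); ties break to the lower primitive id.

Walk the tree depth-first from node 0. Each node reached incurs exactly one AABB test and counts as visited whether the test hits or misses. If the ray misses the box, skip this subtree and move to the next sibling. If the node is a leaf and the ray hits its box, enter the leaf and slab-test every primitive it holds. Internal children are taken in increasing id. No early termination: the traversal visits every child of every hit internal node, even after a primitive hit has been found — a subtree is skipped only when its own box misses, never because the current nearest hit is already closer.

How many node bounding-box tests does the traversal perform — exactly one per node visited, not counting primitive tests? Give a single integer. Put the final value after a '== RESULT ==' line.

Trace the traversal:
N0 x:[21,47] y:[16,73/2] z:[11,57/2] -> hit [21,57/2], descend [12, 19]
  N12 x:[21,47] y:[16,59/2] z:[23/2,45/2] -> hit [21,45/2], descend [3, 8]
    N3 x:[21,47] y:[24,59/2] z:[23/2,16] -> miss, prune
    N8 x:[21,45] y:[16,49/2] z:[39/2,45/2] -> hit [21,45/2], descend [7, 15]
      N7 x:[42,45] y:[16,37/2] z:[41/2,21] -> miss, prune
      N15 x:[21,28] y:[37/2,49/2] z:[39/2,45/2] -> hit [21,45/2], descend [5, 9]
        N5 x:[25,28] y:[24,49/2] z:[22,45/2] -> miss, prune
        N9 x:[21,22] y:[37/2,20] z:[39/2,41/2] -> miss, prune
  N19 x:[28,43] y:[28,73/2] z:[11,57/2] -> hit [28,57/2], descend [2, 17]
    N2 x:[39,43] y:[63/2,73/2] z:[24,57/2] -> miss, prune
    N17 x:[28,40] y:[28,71/2] z:[11,47/2] -> miss, prune

Summary -> nodes [0, 12, 3, 8, 7, 15, 5, 9, 19, 2, 17]; box-tests=11; leaf-entries=0; first=miss

== RESULT ==
11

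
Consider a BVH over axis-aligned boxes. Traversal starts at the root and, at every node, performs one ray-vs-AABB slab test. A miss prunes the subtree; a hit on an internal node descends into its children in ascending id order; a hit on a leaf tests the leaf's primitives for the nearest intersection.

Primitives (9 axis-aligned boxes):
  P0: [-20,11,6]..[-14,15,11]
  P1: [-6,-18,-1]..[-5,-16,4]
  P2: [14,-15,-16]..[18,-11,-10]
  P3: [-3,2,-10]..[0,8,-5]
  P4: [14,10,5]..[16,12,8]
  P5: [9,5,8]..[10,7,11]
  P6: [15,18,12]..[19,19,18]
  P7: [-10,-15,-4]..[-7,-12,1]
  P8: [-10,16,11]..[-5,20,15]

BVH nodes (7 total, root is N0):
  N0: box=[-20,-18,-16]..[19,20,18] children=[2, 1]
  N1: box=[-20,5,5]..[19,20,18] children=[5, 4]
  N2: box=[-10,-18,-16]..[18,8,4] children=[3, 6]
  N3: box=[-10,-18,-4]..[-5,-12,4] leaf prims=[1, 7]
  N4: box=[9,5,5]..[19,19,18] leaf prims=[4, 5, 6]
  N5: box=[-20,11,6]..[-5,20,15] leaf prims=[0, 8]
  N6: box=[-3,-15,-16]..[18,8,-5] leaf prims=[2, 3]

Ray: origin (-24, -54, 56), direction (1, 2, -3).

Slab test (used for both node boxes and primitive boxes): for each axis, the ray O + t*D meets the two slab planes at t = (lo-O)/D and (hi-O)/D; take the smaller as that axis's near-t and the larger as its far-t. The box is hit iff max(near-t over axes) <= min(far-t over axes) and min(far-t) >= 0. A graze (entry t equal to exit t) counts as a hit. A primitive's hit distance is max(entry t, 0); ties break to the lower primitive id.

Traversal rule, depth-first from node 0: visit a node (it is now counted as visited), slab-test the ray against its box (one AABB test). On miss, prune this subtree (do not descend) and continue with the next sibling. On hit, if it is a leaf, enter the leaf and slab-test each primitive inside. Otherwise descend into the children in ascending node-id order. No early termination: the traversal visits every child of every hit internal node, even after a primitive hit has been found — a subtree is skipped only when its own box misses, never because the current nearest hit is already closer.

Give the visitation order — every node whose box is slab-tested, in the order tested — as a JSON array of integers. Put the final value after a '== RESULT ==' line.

Walk:
N0 x:[4,43] y:[18,37] z:[38/3,24] -> hit [18,24], descend [1, 2]
  N1 x:[4,43] y:[59/2,37] z:[38/3,17] -> miss, prune
  N2 x:[14,42] y:[18,31] z:[52/3,24] -> hit [18,24], descend [3, 6]
    N3 x:[14,19] y:[18,21] z:[52/3,20] -> hit [18,19] leaf, test {P1@t=18, P7(miss)}
    N6 x:[21,42] y:[39/2,31] z:[61/3,24] -> hit [21,24] leaf, test {P2(miss), P3(miss)}

order=[0, 1, 2, 3, 6]  |boxes|=5  |leaves|=2  hit=P1

== RESULT ==
[0, 1, 2, 3, 6]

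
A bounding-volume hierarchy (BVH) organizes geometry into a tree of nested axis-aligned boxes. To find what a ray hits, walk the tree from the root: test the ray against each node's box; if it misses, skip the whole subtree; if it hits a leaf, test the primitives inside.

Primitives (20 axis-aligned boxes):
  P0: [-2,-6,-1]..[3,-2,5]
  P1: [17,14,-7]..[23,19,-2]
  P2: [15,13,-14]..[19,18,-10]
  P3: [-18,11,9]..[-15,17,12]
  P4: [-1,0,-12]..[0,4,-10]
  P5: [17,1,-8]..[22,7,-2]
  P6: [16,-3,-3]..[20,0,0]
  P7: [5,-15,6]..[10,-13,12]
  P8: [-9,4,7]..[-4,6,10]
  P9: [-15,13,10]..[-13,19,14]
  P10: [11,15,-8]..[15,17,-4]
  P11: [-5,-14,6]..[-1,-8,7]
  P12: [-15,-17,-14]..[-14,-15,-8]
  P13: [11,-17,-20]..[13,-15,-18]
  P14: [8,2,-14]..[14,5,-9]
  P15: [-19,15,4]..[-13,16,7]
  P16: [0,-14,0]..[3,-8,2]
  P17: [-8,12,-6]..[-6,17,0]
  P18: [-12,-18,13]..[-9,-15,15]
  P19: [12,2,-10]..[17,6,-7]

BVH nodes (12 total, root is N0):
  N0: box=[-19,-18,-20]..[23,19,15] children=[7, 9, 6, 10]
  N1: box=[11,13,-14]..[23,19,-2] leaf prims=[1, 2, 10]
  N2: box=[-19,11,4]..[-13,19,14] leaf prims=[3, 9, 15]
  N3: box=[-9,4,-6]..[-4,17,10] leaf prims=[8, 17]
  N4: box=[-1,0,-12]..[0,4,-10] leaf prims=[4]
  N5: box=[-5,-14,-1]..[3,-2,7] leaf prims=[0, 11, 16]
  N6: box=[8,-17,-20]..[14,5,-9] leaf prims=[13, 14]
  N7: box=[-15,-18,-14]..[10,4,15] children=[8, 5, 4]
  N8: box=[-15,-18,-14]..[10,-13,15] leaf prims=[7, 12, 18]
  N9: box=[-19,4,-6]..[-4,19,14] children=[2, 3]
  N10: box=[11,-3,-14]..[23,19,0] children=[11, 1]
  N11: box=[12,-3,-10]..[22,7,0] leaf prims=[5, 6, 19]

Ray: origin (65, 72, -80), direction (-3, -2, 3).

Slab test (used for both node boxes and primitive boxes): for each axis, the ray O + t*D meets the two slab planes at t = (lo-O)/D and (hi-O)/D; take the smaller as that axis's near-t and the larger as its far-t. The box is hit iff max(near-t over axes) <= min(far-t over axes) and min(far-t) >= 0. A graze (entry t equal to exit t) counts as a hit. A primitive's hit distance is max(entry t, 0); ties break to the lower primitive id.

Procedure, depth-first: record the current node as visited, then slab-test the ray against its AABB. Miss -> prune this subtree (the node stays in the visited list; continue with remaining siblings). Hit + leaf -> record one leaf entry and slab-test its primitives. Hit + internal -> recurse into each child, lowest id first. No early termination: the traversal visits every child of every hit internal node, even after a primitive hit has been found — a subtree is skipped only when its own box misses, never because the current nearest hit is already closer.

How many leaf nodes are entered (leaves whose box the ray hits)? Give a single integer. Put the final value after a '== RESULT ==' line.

Walk:
N0 x:[14,28] y:[53/2,45] z:[20,95/3] -> hit [53/2,28], descend [6, 7, 9, 10]
  N6 x:[17,19] y:[67/2,89/2] z:[20,71/3] -> miss, prune
  N7 x:[55/3,80/3] y:[34,45] z:[22,95/3] -> miss, prune
  N9 x:[23,28] y:[53/2,34] z:[74/3,94/3] -> hit [53/2,28], descend [2, 3]
    N2 x:[26,28] y:[53/2,61/2] z:[28,94/3] -> hit [28,28] leaf, test {P3(miss), P9(miss), P15@t=28}
    N3 x:[23,74/3] y:[55/2,34] z:[74/3,30] -> miss, prune
  N10 x:[14,18] y:[53/2,75/2] z:[22,80/3] -> miss, prune

Summary -> nodes [0, 6, 7, 9, 2, 3, 10]; box-tests=7; leaf-entries=1; first=P15

== RESULT ==
1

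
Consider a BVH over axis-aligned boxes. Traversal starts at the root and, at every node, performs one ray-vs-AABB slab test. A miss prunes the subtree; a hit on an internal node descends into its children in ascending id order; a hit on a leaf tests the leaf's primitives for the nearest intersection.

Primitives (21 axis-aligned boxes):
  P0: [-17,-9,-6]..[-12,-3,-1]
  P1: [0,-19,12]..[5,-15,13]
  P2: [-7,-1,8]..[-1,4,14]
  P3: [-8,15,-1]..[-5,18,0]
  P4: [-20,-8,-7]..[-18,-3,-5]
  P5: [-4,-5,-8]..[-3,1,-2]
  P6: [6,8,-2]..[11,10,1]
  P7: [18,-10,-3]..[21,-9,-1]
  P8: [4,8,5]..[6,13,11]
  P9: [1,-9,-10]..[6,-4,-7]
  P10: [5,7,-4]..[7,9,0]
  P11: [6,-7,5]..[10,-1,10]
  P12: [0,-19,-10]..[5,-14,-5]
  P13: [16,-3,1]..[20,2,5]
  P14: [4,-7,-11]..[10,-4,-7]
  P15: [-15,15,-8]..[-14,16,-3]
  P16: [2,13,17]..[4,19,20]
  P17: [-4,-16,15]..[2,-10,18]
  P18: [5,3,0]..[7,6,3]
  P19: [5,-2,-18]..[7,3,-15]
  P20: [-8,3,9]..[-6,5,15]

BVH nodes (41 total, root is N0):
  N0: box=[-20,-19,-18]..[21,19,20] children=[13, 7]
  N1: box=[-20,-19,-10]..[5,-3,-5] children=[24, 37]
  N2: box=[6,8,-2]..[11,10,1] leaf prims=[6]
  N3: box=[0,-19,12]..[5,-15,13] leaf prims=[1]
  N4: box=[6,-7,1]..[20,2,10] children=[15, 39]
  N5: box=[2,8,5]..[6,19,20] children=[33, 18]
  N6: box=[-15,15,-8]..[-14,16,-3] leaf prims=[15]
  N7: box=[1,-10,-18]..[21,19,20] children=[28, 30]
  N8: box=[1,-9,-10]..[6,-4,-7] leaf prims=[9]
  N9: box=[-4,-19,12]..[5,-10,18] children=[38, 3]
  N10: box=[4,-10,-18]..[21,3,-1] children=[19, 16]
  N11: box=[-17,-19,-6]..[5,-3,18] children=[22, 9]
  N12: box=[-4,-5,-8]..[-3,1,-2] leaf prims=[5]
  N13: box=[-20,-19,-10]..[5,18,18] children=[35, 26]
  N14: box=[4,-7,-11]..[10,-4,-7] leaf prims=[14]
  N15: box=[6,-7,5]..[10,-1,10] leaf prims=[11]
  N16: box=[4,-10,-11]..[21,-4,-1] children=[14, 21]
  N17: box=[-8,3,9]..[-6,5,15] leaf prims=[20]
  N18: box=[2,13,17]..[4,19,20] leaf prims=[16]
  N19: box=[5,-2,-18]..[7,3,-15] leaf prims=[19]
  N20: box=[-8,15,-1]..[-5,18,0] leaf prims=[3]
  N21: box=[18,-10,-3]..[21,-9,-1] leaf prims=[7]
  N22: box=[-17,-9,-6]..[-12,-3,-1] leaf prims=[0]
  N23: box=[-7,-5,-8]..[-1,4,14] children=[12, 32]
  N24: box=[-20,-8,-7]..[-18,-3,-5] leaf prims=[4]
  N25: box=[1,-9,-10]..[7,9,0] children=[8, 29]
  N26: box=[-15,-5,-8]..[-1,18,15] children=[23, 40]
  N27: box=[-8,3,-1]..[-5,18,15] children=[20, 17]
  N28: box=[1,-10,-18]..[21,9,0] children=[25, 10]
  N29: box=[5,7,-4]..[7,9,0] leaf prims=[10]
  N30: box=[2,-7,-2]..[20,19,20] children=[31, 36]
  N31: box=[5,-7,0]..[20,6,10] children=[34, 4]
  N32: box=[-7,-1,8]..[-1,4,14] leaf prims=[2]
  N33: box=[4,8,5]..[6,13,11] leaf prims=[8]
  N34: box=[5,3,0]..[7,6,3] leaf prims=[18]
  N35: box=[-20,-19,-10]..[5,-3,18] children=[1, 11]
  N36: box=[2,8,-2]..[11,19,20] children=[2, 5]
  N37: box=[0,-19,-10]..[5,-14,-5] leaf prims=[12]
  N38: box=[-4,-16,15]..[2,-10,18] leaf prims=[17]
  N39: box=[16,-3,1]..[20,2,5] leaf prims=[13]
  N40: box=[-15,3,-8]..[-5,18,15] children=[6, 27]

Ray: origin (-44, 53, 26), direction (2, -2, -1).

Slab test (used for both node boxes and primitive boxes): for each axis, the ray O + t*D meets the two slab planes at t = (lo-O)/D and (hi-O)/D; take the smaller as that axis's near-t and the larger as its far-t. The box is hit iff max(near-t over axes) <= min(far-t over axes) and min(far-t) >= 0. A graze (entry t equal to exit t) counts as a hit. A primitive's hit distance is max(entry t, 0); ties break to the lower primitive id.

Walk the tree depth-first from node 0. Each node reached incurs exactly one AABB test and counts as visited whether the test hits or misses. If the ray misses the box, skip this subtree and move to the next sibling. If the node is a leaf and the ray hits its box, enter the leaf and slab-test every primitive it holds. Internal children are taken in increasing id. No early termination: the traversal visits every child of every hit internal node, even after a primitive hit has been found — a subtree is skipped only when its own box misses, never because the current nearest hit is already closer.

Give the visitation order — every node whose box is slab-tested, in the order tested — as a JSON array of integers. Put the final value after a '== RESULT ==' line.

Trace the traversal:
N0 x:[12,65/2] y:[17,36] z:[6,44] -> hit [17,65/2], descend [7, 13]
  N7 x:[45/2,65/2] y:[17,63/2] z:[6,44] -> hit [45/2,63/2], descend [28, 30]
    N28 x:[45/2,65/2] y:[22,63/2] z:[26,44] -> hit [26,63/2], descend [10, 25]
      N10 x:[24,65/2] y:[25,63/2] z:[27,44] -> hit [27,63/2], descend [16, 19]
        N16 x:[24,65/2] y:[57/2,63/2] z:[27,37] -> hit [57/2,63/2], descend [14, 21]
          N14 x:[24,27] y:[57/2,30] z:[33,37] -> miss, prune
          N21 x:[31,65/2] y:[31,63/2] z:[27,29] -> miss, prune
        N19 x:[49/2,51/2] y:[25,55/2] z:[41,44] -> miss, prune
      N25 x:[45/2,51/2] y:[22,31] z:[26,36] -> miss, prune
    N30 x:[23,32] y:[17,30] z:[6,28] -> hit [23,28], descend [31, 36]
      N31 x:[49/2,32] y:[47/2,30] z:[16,26] -> hit [49/2,26], descend [4, 34]
        N4 x:[25,32] y:[51/2,30] z:[16,25] -> miss, prune
        N34 x:[49/2,51/2] y:[47/2,25] z:[23,26] -> hit [49/2,25] leaf, test {P18@t=49/2}
      N36 x:[23,55/2] y:[17,45/2] z:[6,28] -> miss, prune
  N13 x:[12,49/2] y:[35/2,36] z:[8,36] -> hit [35/2,49/2], descend [26, 35]
    N26 x:[29/2,43/2] y:[35/2,29] z:[11,34] -> hit [35/2,43/2], descend [23, 40]
      N23 x:[37/2,43/2] y:[49/2,29] z:[12,34] -> miss, prune
      N40 x:[29/2,39/2] y:[35/2,25] z:[11,34] -> hit [35/2,39/2], descend [6, 27]
        N6 x:[29/2,15] y:[37/2,19] z:[29,34] -> miss, prune
        N27 x:[18,39/2] y:[35/2,25] z:[11,27] -> hit [18,39/2], descend [17, 20]
          N17 x:[18,19] y:[24,25] z:[11,17] -> miss, prune
          N20 x:[18,39/2] y:[35/2,19] z:[26,27] -> miss, prune
    N35 x:[12,49/2] y:[28,36] z:[8,36] -> miss, prune

Summary -> nodes [0, 7, 28, 10, 16, 14, 21, 19, 25, 30, 31, 4, 34, 36, 13, 26, 23, 40, 6, 27, 17, 20, 35]; box-tests=23; leaf-entries=1; first=P18

== RESULT ==
[0, 7, 28, 10, 16, 14, 21, 19, 25, 30, 31, 4, 34, 36, 13, 26, 23, 40, 6, 27, 17, 20, 35]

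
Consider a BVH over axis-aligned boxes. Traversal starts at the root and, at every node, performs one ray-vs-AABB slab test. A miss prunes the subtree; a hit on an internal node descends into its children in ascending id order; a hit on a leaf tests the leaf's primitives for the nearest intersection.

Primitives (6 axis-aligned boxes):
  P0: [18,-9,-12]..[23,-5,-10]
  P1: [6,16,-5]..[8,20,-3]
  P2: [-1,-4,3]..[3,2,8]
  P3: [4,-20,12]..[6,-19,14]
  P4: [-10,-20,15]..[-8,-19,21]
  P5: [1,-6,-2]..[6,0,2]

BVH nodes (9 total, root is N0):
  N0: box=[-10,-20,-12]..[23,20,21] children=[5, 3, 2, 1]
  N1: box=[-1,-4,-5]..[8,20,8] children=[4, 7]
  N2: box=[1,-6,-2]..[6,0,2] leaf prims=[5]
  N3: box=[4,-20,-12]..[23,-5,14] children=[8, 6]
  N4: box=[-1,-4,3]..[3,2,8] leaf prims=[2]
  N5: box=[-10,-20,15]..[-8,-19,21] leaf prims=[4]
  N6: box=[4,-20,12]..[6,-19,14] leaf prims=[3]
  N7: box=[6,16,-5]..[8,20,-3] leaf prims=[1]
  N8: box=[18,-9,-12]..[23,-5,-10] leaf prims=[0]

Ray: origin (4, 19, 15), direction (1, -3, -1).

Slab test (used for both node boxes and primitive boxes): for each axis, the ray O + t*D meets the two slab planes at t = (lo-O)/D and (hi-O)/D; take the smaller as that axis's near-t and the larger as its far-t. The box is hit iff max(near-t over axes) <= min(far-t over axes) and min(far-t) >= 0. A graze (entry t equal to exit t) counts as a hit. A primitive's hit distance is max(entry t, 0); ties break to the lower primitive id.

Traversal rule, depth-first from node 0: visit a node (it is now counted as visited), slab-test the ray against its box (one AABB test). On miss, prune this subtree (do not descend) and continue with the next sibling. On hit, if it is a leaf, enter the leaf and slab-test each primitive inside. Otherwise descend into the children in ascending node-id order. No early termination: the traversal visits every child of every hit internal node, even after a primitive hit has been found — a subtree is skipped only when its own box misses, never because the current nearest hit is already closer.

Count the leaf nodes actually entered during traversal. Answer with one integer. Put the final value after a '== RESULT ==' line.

Trace the traversal:
N0 x:[-14,19] y:[-1/3,13] z:[-6,27] -> hit [-1/3,13], descend [1, 2, 3, 5]
  N1 x:[-5,4] y:[-1/3,23/3] z:[7,20] -> miss, prune
  N2 x:[-3,2] y:[19/3,25/3] z:[13,17] -> miss, prune
  N3 x:[0,19] y:[8,13] z:[1,27] -> hit [8,13], descend [6, 8]
    N6 x:[0,2] y:[38/3,13] z:[1,3] -> miss, prune
    N8 x:[14,19] y:[8,28/3] z:[25,27] -> miss, prune
  N5 x:[-14,-12] y:[38/3,13] z:[-6,0] -> miss, prune

7 AABB tests over nodes [0, 1, 2, 3, 6, 8, 5]; 0 leaves entered; closest miss.

== RESULT ==
0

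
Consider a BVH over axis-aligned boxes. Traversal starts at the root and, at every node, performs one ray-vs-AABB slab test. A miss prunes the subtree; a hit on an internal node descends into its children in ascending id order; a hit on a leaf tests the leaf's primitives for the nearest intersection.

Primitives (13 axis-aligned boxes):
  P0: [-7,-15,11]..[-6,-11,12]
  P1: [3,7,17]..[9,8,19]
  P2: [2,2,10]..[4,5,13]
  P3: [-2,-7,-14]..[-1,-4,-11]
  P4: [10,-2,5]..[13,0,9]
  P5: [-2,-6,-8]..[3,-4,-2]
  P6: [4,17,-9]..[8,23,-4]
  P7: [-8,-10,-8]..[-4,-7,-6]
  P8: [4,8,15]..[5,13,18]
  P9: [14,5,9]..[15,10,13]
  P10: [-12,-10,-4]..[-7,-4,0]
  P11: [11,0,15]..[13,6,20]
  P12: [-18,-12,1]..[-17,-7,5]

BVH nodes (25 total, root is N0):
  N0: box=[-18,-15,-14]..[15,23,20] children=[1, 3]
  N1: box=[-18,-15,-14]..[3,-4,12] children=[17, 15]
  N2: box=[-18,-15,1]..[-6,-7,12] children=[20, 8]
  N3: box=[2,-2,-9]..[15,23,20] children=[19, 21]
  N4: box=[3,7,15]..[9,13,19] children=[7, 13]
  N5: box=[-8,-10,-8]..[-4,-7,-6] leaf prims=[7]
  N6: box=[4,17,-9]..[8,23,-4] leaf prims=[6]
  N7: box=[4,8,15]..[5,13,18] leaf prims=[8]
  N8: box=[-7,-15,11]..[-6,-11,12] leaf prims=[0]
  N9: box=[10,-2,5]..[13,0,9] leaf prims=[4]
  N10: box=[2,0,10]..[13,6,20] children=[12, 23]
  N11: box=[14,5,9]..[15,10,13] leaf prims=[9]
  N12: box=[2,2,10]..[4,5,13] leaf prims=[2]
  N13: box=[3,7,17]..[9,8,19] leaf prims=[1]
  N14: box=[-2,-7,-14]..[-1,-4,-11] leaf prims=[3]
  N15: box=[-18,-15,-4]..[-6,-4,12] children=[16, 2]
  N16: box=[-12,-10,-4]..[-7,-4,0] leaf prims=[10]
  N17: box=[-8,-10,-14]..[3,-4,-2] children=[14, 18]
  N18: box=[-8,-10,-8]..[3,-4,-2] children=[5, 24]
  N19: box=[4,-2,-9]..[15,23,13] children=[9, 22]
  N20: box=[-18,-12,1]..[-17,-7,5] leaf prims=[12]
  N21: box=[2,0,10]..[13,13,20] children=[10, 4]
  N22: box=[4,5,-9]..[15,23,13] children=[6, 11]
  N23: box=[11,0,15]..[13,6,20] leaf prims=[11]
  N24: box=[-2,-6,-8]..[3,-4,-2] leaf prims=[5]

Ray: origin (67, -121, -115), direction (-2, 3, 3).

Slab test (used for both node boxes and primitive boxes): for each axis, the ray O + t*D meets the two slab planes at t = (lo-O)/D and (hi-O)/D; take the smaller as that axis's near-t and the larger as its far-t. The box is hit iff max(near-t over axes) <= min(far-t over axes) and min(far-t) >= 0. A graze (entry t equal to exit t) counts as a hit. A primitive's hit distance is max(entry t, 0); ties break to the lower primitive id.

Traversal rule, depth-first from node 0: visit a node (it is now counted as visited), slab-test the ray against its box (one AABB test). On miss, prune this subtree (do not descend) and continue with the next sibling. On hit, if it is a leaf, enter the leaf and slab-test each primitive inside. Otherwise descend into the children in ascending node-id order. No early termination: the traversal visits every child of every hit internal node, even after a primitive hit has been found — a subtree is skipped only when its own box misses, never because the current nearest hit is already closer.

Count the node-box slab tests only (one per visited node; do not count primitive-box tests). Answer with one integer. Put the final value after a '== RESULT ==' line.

Trace the traversal:
N0 x:[26,85/2] y:[106/3,48] z:[101/3,45] -> hit [106/3,85/2], descend [1, 3]
  N1 x:[32,85/2] y:[106/3,39] z:[101/3,127/3] -> hit [106/3,39], descend [15, 17]
    N15 x:[73/2,85/2] y:[106/3,39] z:[37,127/3] -> hit [37,39], descend [2, 16]
      N2 x:[73/2,85/2] y:[106/3,38] z:[116/3,127/3] -> miss, prune
      N16 x:[37,79/2] y:[37,39] z:[37,115/3] -> hit [37,115/3] leaf, test {P10@t=37}
    N17 x:[32,75/2] y:[37,39] z:[101/3,113/3] -> hit [37,75/2], descend [14, 18]
      N14 x:[34,69/2] y:[38,39] z:[101/3,104/3] -> miss, prune
      N18 x:[32,75/2] y:[37,39] z:[107/3,113/3] -> hit [37,75/2], descend [5, 24]
        N5 x:[71/2,75/2] y:[37,38] z:[107/3,109/3] -> miss, prune
        N24 x:[32,69/2] y:[115/3,39] z:[107/3,113/3] -> miss, prune
  N3 x:[26,65/2] y:[119/3,48] z:[106/3,45] -> miss, prune

11 AABB tests over nodes [0, 1, 15, 2, 16, 17, 14, 18, 5, 24, 3]; 1 leaf entered; closest P10.

== RESULT ==
11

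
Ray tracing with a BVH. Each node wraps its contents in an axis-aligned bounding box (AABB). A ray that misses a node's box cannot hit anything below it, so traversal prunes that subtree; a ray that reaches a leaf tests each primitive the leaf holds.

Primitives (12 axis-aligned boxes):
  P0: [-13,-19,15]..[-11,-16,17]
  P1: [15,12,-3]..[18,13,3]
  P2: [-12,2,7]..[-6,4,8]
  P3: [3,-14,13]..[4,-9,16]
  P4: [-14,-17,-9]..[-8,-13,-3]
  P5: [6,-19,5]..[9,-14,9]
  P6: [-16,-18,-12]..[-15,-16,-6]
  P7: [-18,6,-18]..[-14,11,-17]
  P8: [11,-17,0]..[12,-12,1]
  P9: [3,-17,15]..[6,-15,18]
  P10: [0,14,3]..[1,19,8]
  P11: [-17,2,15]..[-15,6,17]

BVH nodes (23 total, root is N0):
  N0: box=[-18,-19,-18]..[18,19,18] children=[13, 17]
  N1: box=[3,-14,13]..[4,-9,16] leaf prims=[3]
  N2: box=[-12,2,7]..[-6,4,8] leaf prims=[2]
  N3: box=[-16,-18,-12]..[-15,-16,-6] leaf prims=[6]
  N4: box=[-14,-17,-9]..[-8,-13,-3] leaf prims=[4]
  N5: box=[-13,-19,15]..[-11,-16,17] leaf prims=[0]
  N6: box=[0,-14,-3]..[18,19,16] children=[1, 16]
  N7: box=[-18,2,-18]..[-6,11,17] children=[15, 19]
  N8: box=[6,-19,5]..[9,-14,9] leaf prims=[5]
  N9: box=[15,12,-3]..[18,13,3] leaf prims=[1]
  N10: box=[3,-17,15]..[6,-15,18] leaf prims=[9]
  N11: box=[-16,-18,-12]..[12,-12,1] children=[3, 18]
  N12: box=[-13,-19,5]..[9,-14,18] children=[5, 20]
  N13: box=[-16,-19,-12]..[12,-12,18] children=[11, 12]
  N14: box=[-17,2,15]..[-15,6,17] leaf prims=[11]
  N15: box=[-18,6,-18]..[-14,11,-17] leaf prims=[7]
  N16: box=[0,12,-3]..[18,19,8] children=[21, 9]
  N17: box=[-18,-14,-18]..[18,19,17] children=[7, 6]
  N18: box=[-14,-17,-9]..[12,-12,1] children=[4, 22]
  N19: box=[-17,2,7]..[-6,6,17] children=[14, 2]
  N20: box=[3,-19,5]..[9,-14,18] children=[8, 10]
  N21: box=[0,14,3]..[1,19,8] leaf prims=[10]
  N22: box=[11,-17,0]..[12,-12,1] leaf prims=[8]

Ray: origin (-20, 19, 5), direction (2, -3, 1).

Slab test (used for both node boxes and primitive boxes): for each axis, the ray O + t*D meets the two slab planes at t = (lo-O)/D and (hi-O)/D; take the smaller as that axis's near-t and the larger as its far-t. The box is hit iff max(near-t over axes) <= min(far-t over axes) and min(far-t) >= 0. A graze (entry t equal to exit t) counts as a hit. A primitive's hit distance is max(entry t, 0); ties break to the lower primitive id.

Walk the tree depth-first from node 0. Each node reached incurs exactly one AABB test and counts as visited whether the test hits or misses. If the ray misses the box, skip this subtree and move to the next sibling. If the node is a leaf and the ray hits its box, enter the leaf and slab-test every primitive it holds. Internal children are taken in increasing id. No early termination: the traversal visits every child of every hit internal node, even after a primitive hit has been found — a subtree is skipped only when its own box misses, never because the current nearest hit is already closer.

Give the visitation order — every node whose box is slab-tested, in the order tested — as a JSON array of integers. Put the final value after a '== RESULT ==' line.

Walk:
N0 x:[1,19] y:[0,38/3] z:[-23,13] -> hit [1,38/3], descend [13, 17]
  N13 x:[2,16] y:[31/3,38/3] z:[-17,13] -> hit [31/3,38/3], descend [11, 12]
    N11 x:[2,16] y:[31/3,37/3] z:[-17,-4] -> miss, prune
    N12 x:[7/2,29/2] y:[11,38/3] z:[0,13] -> hit [11,38/3], descend [5, 20]
      N5 x:[7/2,9/2] y:[35/3,38/3] z:[10,12] -> miss, prune
      N20 x:[23/2,29/2] y:[11,38/3] z:[0,13] -> hit [23/2,38/3], descend [8, 10]
        N8 x:[13,29/2] y:[11,38/3] z:[0,4] -> miss, prune
        N10 x:[23/2,13] y:[34/3,12] z:[10,13] -> hit [23/2,12] leaf, test {P9@t=23/2}
  N17 x:[1,19] y:[0,11] z:[-23,12] -> hit [1,11], descend [6, 7]
    N6 x:[10,19] y:[0,11] z:[-8,11] -> hit [10,11], descend [1, 16]
      N1 x:[23/2,12] y:[28/3,11] z:[8,11] -> miss, prune
      N16 x:[10,19] y:[0,7/3] z:[-8,3] -> miss, prune
    N7 x:[1,7] y:[8/3,17/3] z:[-23,12] -> hit [8/3,17/3], descend [15, 19]
      N15 x:[1,3] y:[8/3,13/3] z:[-23,-22] -> miss, prune
      N19 x:[3/2,7] y:[13/3,17/3] z:[2,12] -> hit [13/3,17/3], descend [2, 14]
        N2 x:[4,7] y:[5,17/3] z:[2,3] -> miss, prune
        N14 x:[3/2,5/2] y:[13/3,17/3] z:[10,12] -> miss, prune

Summary -> nodes [0, 13, 11, 12, 5, 20, 8, 10, 17, 6, 1, 16, 7, 15, 19, 2, 14]; box-tests=17; leaf-entries=1; first=P9

== RESULT ==
[0, 13, 11, 12, 5, 20, 8, 10, 17, 6, 1, 16, 7, 15, 19, 2, 14]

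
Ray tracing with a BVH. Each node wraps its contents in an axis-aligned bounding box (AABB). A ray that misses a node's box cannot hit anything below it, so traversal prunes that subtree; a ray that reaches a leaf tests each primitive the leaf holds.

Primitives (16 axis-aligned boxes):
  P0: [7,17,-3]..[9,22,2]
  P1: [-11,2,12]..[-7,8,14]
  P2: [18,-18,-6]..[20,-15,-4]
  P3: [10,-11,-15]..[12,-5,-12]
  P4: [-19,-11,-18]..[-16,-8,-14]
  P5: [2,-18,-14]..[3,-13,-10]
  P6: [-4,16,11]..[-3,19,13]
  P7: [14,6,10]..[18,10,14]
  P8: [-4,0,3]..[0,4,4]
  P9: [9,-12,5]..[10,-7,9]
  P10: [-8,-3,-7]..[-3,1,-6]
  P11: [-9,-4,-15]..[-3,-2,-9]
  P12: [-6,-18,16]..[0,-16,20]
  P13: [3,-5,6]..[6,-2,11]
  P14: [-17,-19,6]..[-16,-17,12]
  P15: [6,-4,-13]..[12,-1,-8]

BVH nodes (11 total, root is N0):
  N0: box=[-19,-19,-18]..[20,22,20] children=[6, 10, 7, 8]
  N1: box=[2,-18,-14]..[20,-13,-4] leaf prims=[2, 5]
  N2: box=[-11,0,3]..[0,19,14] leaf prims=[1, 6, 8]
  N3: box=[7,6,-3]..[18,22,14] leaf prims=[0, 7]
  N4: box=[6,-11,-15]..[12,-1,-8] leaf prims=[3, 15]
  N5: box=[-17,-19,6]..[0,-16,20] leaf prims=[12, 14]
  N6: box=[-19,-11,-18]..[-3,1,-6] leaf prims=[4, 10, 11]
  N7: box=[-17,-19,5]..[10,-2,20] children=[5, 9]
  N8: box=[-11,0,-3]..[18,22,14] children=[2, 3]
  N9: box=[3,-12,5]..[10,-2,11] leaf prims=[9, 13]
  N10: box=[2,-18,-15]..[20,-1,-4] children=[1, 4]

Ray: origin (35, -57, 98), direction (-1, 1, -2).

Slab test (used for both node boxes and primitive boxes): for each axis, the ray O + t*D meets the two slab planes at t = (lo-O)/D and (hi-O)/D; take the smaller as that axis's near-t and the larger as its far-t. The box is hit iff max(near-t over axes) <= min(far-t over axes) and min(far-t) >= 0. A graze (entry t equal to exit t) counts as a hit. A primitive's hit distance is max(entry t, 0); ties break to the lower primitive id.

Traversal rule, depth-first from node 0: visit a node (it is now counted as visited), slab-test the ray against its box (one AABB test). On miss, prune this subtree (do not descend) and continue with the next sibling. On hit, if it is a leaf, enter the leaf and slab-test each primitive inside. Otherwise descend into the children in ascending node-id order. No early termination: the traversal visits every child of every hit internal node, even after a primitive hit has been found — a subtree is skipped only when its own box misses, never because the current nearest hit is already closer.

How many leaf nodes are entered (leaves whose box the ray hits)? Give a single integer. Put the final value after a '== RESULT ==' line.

Walk:
N0 x:[15,54] y:[38,79] z:[39,58] -> hit [39,54], descend [6, 7, 8, 10]
  N6 x:[38,54] y:[46,58] z:[52,58] -> hit [52,54] leaf, test {P4(miss), P10(miss), P11(miss)}
  N7 x:[25,52] y:[38,55] z:[39,93/2] -> hit [39,93/2], descend [5, 9]
    N5 x:[35,52] y:[38,41] z:[39,46] -> hit [39,41] leaf, test {P12@t=39, P14(miss)}
    N9 x:[25,32] y:[45,55] z:[87/2,93/2] -> miss, prune
  N8 x:[17,46] y:[57,79] z:[42,101/2] -> miss, prune
  N10 x:[15,33] y:[39,56] z:[51,113/2] -> miss, prune

7 AABB tests over nodes [0, 6, 7, 5, 9, 8, 10]; 2 leaves entered; closest P12.

== RESULT ==
2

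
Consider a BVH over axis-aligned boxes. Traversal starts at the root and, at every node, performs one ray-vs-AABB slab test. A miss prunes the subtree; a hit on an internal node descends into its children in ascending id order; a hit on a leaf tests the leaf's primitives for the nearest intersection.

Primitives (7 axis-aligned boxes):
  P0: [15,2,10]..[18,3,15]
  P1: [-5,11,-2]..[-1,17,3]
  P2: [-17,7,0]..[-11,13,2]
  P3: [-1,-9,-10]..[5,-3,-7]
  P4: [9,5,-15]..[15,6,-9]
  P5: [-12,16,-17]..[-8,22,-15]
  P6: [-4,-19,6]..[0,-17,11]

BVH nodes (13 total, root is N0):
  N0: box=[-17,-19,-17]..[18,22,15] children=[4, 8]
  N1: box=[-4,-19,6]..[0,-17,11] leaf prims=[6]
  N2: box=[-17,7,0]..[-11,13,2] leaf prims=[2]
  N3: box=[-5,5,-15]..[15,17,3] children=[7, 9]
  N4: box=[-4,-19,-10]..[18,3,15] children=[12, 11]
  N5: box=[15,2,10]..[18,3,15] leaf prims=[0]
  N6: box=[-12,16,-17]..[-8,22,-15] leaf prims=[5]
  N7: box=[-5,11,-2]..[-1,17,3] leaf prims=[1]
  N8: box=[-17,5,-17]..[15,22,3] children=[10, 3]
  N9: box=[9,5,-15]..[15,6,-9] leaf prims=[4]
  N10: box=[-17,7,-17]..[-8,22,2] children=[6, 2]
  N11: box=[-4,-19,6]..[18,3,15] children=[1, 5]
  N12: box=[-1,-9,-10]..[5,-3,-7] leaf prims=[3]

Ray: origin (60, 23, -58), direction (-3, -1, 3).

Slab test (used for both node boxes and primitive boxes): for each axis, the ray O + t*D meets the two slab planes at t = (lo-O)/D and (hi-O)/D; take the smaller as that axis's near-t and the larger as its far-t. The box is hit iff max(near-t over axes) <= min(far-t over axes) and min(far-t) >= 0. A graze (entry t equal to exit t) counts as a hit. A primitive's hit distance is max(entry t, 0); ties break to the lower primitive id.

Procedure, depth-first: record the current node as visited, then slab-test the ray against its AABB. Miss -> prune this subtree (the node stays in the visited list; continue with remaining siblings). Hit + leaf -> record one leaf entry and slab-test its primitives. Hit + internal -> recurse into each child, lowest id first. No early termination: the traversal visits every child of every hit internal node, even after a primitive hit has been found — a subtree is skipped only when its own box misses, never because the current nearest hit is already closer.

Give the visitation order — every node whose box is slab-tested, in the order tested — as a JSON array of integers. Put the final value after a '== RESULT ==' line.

Trace the traversal:
N0 x:[14,77/3] y:[1,42] z:[41/3,73/3] -> hit [14,73/3], descend [4, 8]
  N4 x:[14,64/3] y:[20,42] z:[16,73/3] -> hit [20,64/3], descend [11, 12]
    N11 x:[14,64/3] y:[20,42] z:[64/3,73/3] -> hit [64/3,64/3], descend [1, 5]
      N1 x:[20,64/3] y:[40,42] z:[64/3,23] -> miss, prune
      N5 x:[14,15] y:[20,21] z:[68/3,73/3] -> miss, prune
    N12 x:[55/3,61/3] y:[26,32] z:[16,17] -> miss, prune
  N8 x:[15,77/3] y:[1,18] z:[41/3,61/3] -> hit [15,18], descend [3, 10]
    N3 x:[15,65/3] y:[6,18] z:[43/3,61/3] -> hit [15,18], descend [7, 9]
      N7 x:[61/3,65/3] y:[6,12] z:[56/3,61/3] -> miss, prune
      N9 x:[15,17] y:[17,18] z:[43/3,49/3] -> miss, prune
    N10 x:[68/3,77/3] y:[1,16] z:[41/3,20] -> miss, prune

11 AABB tests over nodes [0, 4, 11, 1, 5, 12, 8, 3, 7, 9, 10]; 0 leaves entered; closest miss.

== RESULT ==
[0, 4, 11, 1, 5, 12, 8, 3, 7, 9, 10]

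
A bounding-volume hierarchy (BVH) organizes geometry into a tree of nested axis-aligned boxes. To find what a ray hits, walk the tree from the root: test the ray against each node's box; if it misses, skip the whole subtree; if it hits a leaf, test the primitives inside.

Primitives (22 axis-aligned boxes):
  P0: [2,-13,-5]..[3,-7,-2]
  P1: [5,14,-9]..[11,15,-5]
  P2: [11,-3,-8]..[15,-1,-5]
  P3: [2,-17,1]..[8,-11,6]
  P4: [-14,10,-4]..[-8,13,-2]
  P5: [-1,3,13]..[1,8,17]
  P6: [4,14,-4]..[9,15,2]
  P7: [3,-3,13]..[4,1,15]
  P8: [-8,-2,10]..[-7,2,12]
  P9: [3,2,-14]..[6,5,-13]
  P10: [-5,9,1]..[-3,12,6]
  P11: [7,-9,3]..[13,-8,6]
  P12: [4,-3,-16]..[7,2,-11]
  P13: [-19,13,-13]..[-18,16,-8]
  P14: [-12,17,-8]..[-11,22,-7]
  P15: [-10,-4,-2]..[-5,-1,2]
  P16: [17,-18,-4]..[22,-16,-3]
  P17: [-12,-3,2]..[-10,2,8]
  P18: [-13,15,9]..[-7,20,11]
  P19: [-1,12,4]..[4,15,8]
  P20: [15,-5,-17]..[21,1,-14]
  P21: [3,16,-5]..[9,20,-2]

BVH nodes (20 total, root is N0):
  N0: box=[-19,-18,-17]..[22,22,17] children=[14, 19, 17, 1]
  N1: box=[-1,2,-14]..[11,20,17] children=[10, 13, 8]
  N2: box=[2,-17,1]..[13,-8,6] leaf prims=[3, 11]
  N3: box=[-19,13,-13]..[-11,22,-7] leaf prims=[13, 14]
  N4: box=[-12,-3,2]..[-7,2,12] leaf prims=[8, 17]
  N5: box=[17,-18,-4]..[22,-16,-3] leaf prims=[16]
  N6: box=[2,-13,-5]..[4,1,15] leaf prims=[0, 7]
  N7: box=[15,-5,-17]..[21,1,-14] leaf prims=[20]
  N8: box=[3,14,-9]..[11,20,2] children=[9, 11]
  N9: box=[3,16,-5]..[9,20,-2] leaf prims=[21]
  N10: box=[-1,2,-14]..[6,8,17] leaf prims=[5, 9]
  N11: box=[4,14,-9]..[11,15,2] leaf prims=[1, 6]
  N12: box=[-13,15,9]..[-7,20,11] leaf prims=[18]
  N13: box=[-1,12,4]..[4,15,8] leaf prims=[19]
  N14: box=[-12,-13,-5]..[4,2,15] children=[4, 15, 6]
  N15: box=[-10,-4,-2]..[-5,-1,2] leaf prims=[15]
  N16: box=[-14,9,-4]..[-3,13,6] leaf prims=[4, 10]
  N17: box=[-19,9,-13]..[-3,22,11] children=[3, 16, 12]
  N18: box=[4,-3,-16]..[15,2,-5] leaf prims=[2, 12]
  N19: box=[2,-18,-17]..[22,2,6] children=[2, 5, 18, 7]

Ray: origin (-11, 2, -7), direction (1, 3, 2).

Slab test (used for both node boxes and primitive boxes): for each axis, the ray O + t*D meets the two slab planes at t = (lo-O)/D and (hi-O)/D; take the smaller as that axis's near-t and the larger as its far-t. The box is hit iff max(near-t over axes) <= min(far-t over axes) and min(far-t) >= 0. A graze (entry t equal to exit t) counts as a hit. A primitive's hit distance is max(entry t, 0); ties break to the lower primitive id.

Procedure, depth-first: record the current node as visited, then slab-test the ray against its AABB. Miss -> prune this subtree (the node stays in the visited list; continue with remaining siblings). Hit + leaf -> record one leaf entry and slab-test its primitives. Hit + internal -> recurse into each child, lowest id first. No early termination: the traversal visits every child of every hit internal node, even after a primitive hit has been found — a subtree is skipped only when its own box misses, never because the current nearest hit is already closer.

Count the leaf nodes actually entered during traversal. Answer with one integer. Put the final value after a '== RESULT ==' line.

Walk:
N0 x:[-8,33] y:[-20/3,20/3] z:[-5,12] -> hit [-5,20/3], descend [1, 14, 17, 19]
  N1 x:[10,22] y:[0,6] z:[-7/2,12] -> miss, prune
  N14 x:[-1,15] y:[-5,0] z:[1,11] -> miss, prune
  N17 x:[-8,8] y:[7/3,20/3] z:[-3,9] -> hit [7/3,20/3], descend [3, 12, 16]
    N3 x:[-8,0] y:[11/3,20/3] z:[-3,0] -> miss, prune
    N12 x:[-2,4] y:[13/3,6] z:[8,9] -> miss, prune
    N16 x:[-3,8] y:[7/3,11/3] z:[3/2,13/2] -> hit [7/3,11/3] leaf, test {P4(miss), P10(miss)}
  N19 x:[13,33] y:[-20/3,0] z:[-5,13/2] -> miss, prune

Visited [0, 1, 14, 17, 3, 12, 16, 19]. Tests: 8 box, 1 leaf. Nearest: miss.

== RESULT ==
1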